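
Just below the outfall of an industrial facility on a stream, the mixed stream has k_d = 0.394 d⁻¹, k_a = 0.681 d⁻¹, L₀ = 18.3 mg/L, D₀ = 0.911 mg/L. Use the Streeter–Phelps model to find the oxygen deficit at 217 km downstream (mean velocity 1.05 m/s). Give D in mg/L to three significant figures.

D ≈ 5.04 mg/L

Travel time t = x/v = 217 km / (1.05 m/s) = 217000 m / 1.05 m/s = 206700 s = 2.392 d.
k_d L₀/(k_a−k_d) = 0.394×18.3/(0.681−0.394) = 7.210/0.2870 = 25.12 mg/L.
e^(−k_d t) = e^(−0.394×2.392) = 0.3897; e^(−k_a t) = e^(−0.681×2.392) = 0.1961.
D = 25.12 × (0.3897 − 0.1961) + 0.911 × 0.1961 = 4.862 + 0.1787 = 5.041 mg/L.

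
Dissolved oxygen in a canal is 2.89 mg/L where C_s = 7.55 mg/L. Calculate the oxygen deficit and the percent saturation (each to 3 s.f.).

D ≈ 4.66 mg/L; 38.3 % saturation

D = C_s − C = 7.55 − 2.89 = 4.66 mg/L.
% saturation = 2.89/7.55 × 100 = 38.3 %.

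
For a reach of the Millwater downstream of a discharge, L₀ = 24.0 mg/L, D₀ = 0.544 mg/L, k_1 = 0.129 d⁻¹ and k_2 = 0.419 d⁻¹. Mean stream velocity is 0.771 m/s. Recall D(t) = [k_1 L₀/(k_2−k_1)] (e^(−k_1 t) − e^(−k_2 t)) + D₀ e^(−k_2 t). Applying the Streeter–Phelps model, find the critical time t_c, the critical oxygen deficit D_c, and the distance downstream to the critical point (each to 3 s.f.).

t_c ≈ 3.88 d; D_c ≈ 4.48 mg/L; x_c ≈ 259 km

At the critical point dD/dt = 0, so k_1 L₀ e^(−k_1 t) = k_2 D. Substituting D(t) from the Streeter–Phelps equation and solving for t gives
t_c = ln[(k_2/k_1)(1 − D₀(k_2−k_1)/(k_1 L₀))] / (k_2−k_1).
Here k_2−k_1 = 0.2900 d⁻¹ and 1 − D₀(k_2−k_1)/(k_1 L₀) = 1 − 0.544×0.2900/(0.129×24.0) = 0.9490, so
t_c = ln(3.248 × 0.9490) / 0.2900 = 1.126 / 0.2900 = 3.882 d.
D_c = (k_1/k_2) L₀ e^(−k_1 t_c) = (0.129/0.419) × 24.0 × e^(−0.129×3.882) = 0.3079 × 24.0 × 0.6061 = 4.478 mg/L.
x_c = v t_c = 0.771 m/s × 3.882 d × 86400 s/d = 258600 m ≈ 259 km.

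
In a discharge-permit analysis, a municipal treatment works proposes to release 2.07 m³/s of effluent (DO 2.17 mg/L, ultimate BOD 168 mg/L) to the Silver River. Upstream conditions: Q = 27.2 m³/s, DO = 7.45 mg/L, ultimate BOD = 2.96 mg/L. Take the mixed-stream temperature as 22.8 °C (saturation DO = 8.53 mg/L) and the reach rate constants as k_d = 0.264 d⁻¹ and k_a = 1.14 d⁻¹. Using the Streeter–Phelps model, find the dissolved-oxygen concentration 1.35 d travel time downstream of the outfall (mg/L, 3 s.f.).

DO ≈ 6.08 mg/L

Mixed DO = (27.2×7.45 + 2.07×2.17)/(27.2+2.07) = 207.1/29.27 = 7.077 mg/L.
Mixed L₀ = (27.2×2.96 + 2.07×168)/(29.27) = 428.3/29.27 = 14.63 mg/L.
Initial deficit D₀ = C_s − DO₀ = 8.53 − 7.077 = 1.453 mg/L.
D(1.35) = [0.264×14.63/(1.14−0.264)](e^(−0.264×1.35) − e^(−1.14×1.35)) + 1.453 e^(−1.14×1.35)
= 4.410 × (0.7002 − 0.2146) + 1.453 × 0.2146 = 2.453 mg/L.
DO = 8.53 − 2.453 = 6.077 mg/L.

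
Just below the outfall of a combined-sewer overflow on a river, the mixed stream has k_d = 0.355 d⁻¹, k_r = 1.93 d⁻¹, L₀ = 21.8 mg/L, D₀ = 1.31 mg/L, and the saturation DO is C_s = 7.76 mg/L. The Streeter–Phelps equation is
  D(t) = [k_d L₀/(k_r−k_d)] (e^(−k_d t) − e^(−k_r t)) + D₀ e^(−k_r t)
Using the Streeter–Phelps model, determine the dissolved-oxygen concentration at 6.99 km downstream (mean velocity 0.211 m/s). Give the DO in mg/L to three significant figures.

DO ≈ 5.19 mg/L

Travel time t = x/v = 6.99 km / (0.211 m/s) = 6990 m / 0.211 m/s = 33130 s = 0.3834 d.
k_d L₀/(k_r−k_d) = 0.355×21.8/(1.93−0.355) = 7.739/1.575 = 4.914 mg/L.
e^(−k_d t) = e^(−0.355×0.3834) = 0.8727; e^(−k_r t) = e^(−1.93×0.3834) = 0.4771.
D = 4.914 × (0.8727 − 0.4771) + 1.31 × 0.4771 = 1.944 + 0.6250 = 2.569 mg/L.
DO = C_s − D = 7.76 − 2.569 = 5.191 mg/L.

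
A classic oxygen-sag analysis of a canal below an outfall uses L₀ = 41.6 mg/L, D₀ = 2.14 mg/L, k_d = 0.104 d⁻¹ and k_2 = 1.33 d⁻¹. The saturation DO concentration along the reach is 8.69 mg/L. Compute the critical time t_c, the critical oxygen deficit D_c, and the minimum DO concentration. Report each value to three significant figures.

t_c ≈ 1.32 d; D_c ≈ 2.84 mg/L; min DO ≈ 5.85 mg/L

At the critical point dD/dt = 0, so k_d L₀ e^(−k_d t) = k_2 D. Substituting D(t) from the Streeter–Phelps equation and solving for t gives
t_c = ln[(k_2/k_d)(1 − D₀(k_2−k_d)/(k_d L₀))] / (k_2−k_d).
Here k_2−k_d = 1.226 d⁻¹ and 1 − D₀(k_2−k_d)/(k_d L₀) = 1 − 2.14×1.226/(0.104×41.6) = 0.3936, so
t_c = ln(12.79 × 0.3936) / 1.226 = 1.616 / 1.226 = 1.318 d.
L(t_c) = L₀ e^(−k_d t_c) = 41.6 × 0.8719 = 36.27 mg/L, and at the critical point k_2 D_c = k_d L, so D_c = (0.104/1.33) × 36.27 = 2.836 mg/L.
Minimum DO = C_s − D_c = 8.69 − 2.836 = 5.854 mg/L.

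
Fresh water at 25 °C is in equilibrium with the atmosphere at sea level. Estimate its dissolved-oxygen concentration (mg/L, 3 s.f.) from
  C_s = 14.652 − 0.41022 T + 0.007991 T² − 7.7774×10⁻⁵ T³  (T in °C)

C_s = 14.652 − 0.41022×25 + 0.007991×25² − 7.7774×10⁻⁵×25³ = 8.176 mg/L.

C_s ≈ 8.18 mg/L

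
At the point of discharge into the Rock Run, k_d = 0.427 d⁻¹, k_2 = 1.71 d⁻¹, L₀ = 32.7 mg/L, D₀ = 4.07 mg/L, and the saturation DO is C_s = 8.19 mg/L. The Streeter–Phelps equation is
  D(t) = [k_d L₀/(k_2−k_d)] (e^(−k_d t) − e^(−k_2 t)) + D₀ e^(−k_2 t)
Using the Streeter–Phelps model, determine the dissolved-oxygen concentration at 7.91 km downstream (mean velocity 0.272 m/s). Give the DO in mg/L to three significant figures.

Travel time t = x/v = 7.91 km / (0.272 m/s) = 7910 m / 0.272 m/s = 29080 s = 0.3366 d.
k_d L₀/(k_2−k_d) = 0.427×32.7/(1.71−0.427) = 13.96/1.283 = 10.88 mg/L.
e^(−k_d t) = e^(−0.427×0.3366) = 0.8661; e^(−k_2 t) = e^(−1.71×0.3366) = 0.5624.
D = 10.88 × (0.8661 − 0.5624) + 4.07 × 0.5624 = 3.306 + 2.289 = 5.595 mg/L.
DO = C_s − D = 8.19 − 5.595 = 2.595 mg/L.

DO ≈ 2.60 mg/L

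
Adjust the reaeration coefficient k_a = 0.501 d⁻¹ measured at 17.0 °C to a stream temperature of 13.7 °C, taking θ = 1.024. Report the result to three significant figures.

k_a ≈ 0.463 d⁻¹

k_a(T₂) = k_a(T₁) · θ^(T₂−T₁) = 0.501 × 1.024^(13.7−17.0)
= 0.501 × 1.024^-3.30 = 0.501 × 0.9247 = 0.4633 d⁻¹.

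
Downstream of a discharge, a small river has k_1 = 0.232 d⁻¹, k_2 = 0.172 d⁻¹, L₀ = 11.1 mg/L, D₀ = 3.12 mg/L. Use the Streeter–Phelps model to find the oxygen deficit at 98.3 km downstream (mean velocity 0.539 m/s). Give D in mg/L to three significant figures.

Travel time t = x/v = 98.3 km / (0.539 m/s) = 98300 m / 0.539 m/s = 182400 s = 2.111 d.
k_1 L₀/(k_2−k_1) = 0.232×11.1/(0.172−0.232) = 2.575/-0.06000 = -42.92 mg/L.
e^(−k_1 t) = e^(−0.232×2.111) = 0.6128; e^(−k_2 t) = e^(−0.172×2.111) = 0.6955.
D = -42.92 × (0.6128 − 0.6955) + 3.12 × 0.6955 = 3.551 + 2.170 = 5.721 mg/L.

D ≈ 5.72 mg/L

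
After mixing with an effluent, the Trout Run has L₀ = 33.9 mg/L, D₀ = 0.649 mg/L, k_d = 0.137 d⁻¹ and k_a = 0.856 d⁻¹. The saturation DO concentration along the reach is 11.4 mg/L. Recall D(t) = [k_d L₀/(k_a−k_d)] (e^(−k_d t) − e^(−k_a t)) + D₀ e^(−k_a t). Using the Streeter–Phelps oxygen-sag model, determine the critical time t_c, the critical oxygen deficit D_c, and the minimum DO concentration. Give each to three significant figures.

t_c ≈ 2.40 d; D_c ≈ 3.90 mg/L; min DO ≈ 7.50 mg/L

At the critical point dD/dt = 0, so k_d L₀ e^(−k_d t) = k_a D. Substituting D(t) from the Streeter–Phelps equation and solving for t gives
t_c = ln[(k_a/k_d)(1 − D₀(k_a−k_d)/(k_d L₀))] / (k_a−k_d).
Here k_a−k_d = 0.7190 d⁻¹ and 1 − D₀(k_a−k_d)/(k_d L₀) = 1 − 0.649×0.7190/(0.137×33.9) = 0.8995, so
t_c = ln(6.248 × 0.8995) / 0.7190 = 1.726 / 0.7190 = 2.401 d.
D_c = (k_d/k_a) L₀ e^(−k_d t_c) = (0.137/0.856) × 33.9 × e^(−0.137×2.401) = 0.1600 × 33.9 × 0.7197 = 3.905 mg/L.
Minimum DO = C_s − D_c = 11.4 − 3.905 = 7.495 mg/L.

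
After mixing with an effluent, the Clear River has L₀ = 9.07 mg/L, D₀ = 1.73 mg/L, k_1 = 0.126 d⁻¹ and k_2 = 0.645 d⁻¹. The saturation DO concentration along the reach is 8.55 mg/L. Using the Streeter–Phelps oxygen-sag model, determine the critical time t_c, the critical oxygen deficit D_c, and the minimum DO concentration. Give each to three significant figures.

t_c = [1/(k_2−k_1)] ln[(k_2/k_1)(1 − D₀(k_2−k_1)/(k_1 L₀))]
= [1/(0.645−0.126)] ln[(0.645/0.126)(1 − 1.73×0.5190/(0.126×9.07))]
= (1/0.5190) ln[5.119 × 0.2143] = 1.927 × ln(1.097) = 1.927 × 0.09277 = 0.1787 d.
L(t_c) = L₀ e^(−k_1 t_c) = 9.07 × 0.9777 = 8.868 mg/L, and at the critical point k_2 D_c = k_1 L, so D_c = (0.126/0.645) × 8.868 = 1.732 mg/L.
Minimum DO = C_s − D_c = 8.55 − 1.732 = 6.818 mg/L.

t_c ≈ 0.179 d; D_c ≈ 1.73 mg/L; min DO ≈ 6.82 mg/L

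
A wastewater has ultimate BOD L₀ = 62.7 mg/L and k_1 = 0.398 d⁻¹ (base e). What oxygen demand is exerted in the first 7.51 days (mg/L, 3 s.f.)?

y ≈ 59.5 mg/L

y_t = L₀(1 − e^(−k_1 t)) = 62.7 × (1 − e^(−0.398×7.51))
= 62.7 × (1 − 0.05034) = 62.7 × 0.9497 = 59.54 mg/L.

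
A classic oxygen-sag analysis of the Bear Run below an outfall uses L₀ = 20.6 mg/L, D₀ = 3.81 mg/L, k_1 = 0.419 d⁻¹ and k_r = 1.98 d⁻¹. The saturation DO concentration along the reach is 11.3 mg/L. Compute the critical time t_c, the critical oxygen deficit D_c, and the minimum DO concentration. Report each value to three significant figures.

With k_r/k_1 = 4.726 and 1 − D₀(k_r−k_1)/(k_1 L₀) = 0.3110,
t_c = ln(4.726 × 0.3110) / (1.98 − 0.419) = ln(1.469) / 1.561 = 0.3849/1.561 = 0.2466 d.
L(t_c) = L₀ e^(−k_1 t_c) = 20.6 × 0.9018 = 18.58 mg/L, and at the critical point k_r D_c = k_1 L, so D_c = (0.419/1.98) × 18.58 = 3.931 mg/L.
Minimum DO = C_s − D_c = 11.3 − 3.931 = 7.369 mg/L.

t_c ≈ 0.247 d; D_c ≈ 3.93 mg/L; min DO ≈ 7.37 mg/L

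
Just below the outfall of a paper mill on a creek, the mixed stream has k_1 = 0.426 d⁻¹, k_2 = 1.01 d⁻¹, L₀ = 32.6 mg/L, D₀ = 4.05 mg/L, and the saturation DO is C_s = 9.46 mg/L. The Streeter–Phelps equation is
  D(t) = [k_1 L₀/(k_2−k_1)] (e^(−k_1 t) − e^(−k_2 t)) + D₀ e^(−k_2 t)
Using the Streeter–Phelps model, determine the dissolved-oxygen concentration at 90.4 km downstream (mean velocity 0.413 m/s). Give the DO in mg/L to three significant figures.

DO ≈ 2.91 mg/L

Travel time t = x/v = 90.4 km / (0.413 m/s) = 90400 m / 0.413 m/s = 218900 s = 2.533 d.
k_1 L₀/(k_2−k_1) = 0.426×32.6/(1.01−0.426) = 13.89/0.5840 = 23.78 mg/L.
e^(−k_1 t) = e^(−0.426×2.533) = 0.3399; e^(−k_2 t) = e^(−1.01×2.533) = 0.07740.
D = 23.78 × (0.3399 − 0.07740) + 4.05 × 0.07740 = 6.241 + 0.3135 = 6.555 mg/L.
DO = C_s − D = 9.46 − 6.555 = 2.905 mg/L.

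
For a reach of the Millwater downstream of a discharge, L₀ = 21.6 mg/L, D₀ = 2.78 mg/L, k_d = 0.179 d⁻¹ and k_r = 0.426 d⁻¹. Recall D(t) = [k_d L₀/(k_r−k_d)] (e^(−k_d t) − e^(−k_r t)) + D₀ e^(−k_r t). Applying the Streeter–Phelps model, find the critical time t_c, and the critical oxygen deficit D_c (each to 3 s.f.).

t_c ≈ 2.72 d; D_c ≈ 5.58 mg/L

t_c = [1/(k_r−k_d)] ln[(k_r/k_d)(1 − D₀(k_r−k_d)/(k_d L₀))]
= [1/(0.426−0.179)] ln[(0.426/0.179)(1 − 2.78×0.2470/(0.179×21.6))]
= (1/0.2470) ln[2.380 × 0.8224] = 4.049 × ln(1.957) = 4.049 × 0.6715 = 2.719 d.
L(t_c) = L₀ e^(−k_d t_c) = 21.6 × 0.6147 = 13.28 mg/L, and at the critical point k_r D_c = k_d L, so D_c = (0.179/0.426) × 13.28 = 5.579 mg/L.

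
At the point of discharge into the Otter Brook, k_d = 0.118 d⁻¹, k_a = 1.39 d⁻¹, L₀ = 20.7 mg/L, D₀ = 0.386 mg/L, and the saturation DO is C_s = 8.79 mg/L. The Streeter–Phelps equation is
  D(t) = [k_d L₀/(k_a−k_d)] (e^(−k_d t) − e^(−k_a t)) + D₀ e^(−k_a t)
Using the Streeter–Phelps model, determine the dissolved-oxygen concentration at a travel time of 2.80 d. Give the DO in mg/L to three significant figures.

k_d L₀/(k_a−k_d) = 0.118×20.7/(1.39−0.118) = 2.443/1.272 = 1.920 mg/L.
e^(−k_d t) = e^(−0.118×2.800) = 0.7186; e^(−k_a t) = e^(−1.39×2.800) = 0.02040.
D = 1.920 × (0.7186 − 0.02040) + 0.386 × 0.02040 = 1.341 + 0.007876 = 1.349 mg/L.
DO = C_s − D = 8.79 − 1.349 = 7.441 mg/L.

DO ≈ 7.44 mg/L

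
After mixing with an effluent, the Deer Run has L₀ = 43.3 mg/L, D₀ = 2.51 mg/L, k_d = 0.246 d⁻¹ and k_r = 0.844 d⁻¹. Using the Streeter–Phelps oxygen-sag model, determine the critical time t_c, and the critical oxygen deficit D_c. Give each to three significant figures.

t_c = [1/(k_r−k_d)] ln[(k_r/k_d)(1 − D₀(k_r−k_d)/(k_d L₀))]
= [1/(0.844−0.246)] ln[(0.844/0.246)(1 − 2.51×0.5980/(0.246×43.3))]
= (1/0.5980) ln[3.431 × 0.8591] = 1.672 × ln(2.947) = 1.672 × 1.081 = 1.808 d.
L(t_c) = L₀ e^(−k_d t_c) = 43.3 × 0.6410 = 27.76 mg/L, and at the critical point k_r D_c = k_d L, so D_c = (0.246/0.844) × 27.76 = 8.090 mg/L.

t_c ≈ 1.81 d; D_c ≈ 8.09 mg/L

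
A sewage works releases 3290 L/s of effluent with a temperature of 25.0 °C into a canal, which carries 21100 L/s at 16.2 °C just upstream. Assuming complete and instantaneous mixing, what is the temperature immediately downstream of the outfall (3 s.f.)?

Flow-weighted mixing: C = (Q_r C_r + Q_w C_w)/(Q_r + Q_w)
= (21100×16.2 + 3290×25.0)/(21100 + 3290) = 424100/24390 = 17.39 °C.

17.4 °C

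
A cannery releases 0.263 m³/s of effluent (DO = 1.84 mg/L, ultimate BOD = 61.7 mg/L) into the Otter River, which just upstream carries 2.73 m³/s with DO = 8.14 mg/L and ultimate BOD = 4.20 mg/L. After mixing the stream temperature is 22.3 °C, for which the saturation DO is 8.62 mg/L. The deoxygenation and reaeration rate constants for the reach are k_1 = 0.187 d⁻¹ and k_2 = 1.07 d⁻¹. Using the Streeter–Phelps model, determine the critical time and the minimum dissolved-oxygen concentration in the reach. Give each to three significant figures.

Mixed DO = (2.73×8.14 + 0.263×1.84)/(2.73+0.263) = 22.71/2.993 = 7.586 mg/L.
Mixed L₀ = (2.73×4.20 + 0.263×61.7)/(2.993) = 27.69/2.993 = 9.253 mg/L.
Initial deficit D₀ = C_s − DO₀ = 8.62 − 7.586 = 1.034 mg/L.
t_c = (1/0.8830) ln[(1.07/0.187)(1 − 1.034×0.8830/(0.187×9.253))] = 1.133 × ln(2.704) = 1.126 d.
D_c = (0.187/1.07) × 9.253 × e^(−0.187×1.126) = 0.1748 × 9.253 × 0.8101 = 1.310 mg/L.
Minimum DO = 8.62 − 1.310 = 7.310 mg/L.

t_c ≈ 1.13 d; minimum DO ≈ 7.31 mg/L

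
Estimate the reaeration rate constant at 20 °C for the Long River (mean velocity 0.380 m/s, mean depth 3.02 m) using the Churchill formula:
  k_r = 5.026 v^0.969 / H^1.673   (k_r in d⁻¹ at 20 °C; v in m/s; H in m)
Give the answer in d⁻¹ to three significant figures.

k_r ≈ 0.310 d⁻¹

k_r = 5.026 × 0.380^0.969 / 3.02^1.673 = 5.026 × 0.3916 / 6.354 = 0.3097 d⁻¹.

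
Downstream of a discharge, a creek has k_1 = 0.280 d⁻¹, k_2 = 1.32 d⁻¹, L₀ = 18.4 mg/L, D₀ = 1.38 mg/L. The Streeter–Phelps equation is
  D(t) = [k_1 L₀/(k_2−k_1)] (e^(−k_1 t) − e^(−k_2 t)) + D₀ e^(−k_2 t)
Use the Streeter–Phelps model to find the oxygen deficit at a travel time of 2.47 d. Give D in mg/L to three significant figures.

k_1 L₀/(k_2−k_1) = 0.280×18.4/(1.32−0.280) = 5.152/1.040 = 4.954 mg/L.
e^(−k_1 t) = e^(−0.280×2.470) = 0.5008; e^(−k_2 t) = e^(−1.32×2.470) = 0.03837.
D = 4.954 × (0.5008 − 0.03837) + 1.38 × 0.03837 = 2.291 + 0.05295 = 2.344 mg/L.

D ≈ 2.34 mg/L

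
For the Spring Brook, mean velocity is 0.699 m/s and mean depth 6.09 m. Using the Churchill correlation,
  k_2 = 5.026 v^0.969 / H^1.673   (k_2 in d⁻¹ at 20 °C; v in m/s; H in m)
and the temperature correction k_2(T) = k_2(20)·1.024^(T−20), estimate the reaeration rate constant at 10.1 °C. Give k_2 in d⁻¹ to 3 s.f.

k_2 ≈ 0.137 d⁻¹

k_2(20) = 5.026 × 0.699^0.969 / 6.09^1.673 = 5.026 × 0.7068 / 20.54 = 0.1729 d⁻¹.
k_2(10.1) = 0.1729 × 1.024^(10.1−20) = 0.1729 × 0.7907 = 0.1367 d⁻¹.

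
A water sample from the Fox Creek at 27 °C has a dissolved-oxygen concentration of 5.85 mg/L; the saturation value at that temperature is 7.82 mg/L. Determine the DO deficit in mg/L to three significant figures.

D ≈ 1.97 mg/L

D = C_s − C = 7.82 − 5.85 = 1.97 mg/L.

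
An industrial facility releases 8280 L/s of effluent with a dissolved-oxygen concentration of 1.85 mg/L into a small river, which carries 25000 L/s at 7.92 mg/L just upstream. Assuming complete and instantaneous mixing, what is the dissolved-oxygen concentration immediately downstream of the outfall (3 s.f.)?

Flow-weighted mixing: C = (Q_r C_r + Q_w C_w)/(Q_r + Q_w)
= (25000×7.92 + 8280×1.85)/(25000 + 8280) = 213300/33280 = 6.410 mg/L.

6.41 mg/L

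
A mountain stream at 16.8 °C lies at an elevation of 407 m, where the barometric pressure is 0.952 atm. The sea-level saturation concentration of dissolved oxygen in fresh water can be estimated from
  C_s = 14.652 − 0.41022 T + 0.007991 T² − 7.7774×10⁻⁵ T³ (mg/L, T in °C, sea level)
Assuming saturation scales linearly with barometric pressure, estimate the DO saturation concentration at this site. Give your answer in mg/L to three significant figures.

At sea level: C_s = 14.652 − 0.41022×16.8 + 0.007991×16.8² − 7.7774×10⁻⁵×16.8³ = 9.647 mg/L.
Pressure correction: C_s' = 9.647 × 0.952 = 9.184 mg/L.

C_s ≈ 9.18 mg/L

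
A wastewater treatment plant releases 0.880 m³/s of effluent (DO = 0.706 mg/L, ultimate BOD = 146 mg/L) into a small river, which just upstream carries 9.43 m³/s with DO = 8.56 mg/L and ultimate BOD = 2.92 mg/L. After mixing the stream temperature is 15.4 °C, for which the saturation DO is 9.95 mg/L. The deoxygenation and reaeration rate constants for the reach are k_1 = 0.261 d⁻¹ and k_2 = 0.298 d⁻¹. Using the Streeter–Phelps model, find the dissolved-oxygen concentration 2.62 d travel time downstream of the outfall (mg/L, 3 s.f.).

DO ≈ 4.03 mg/L

Mixed DO = (9.43×8.56 + 0.880×0.706)/(9.43+0.880) = 81.34/10.31 = 7.890 mg/L.
Mixed L₀ = (9.43×2.92 + 0.880×146)/(10.31) = 156.0/10.31 = 15.13 mg/L.
Initial deficit D₀ = C_s − DO₀ = 9.95 − 7.890 = 2.060 mg/L.
D(2.62) = [0.261×15.13/(0.298−0.261)](e^(−0.261×2.62) − e^(−0.298×2.62)) + 2.060 e^(−0.298×2.62)
= 106.7 × (0.5047 − 0.4581) + 2.060 × 0.4581 = 5.921 mg/L.
DO = 9.95 − 5.921 = 4.029 mg/L.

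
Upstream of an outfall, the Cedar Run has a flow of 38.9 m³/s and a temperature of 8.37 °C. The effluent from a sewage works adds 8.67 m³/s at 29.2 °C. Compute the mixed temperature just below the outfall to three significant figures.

12.2 °C

Flow-weighted mixing: C = (Q_r C_r + Q_w C_w)/(Q_r + Q_w)
= (38.9×8.37 + 8.67×29.2)/(38.9 + 8.67) = 578.8/47.57 = 12.17 °C.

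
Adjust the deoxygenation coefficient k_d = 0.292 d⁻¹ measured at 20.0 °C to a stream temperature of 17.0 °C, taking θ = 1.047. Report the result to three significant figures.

k_d(T₂) = k_d(T₁) · θ^(T₂−T₁) = 0.292 × 1.047^(17.0−20.0)
= 0.292 × 1.047^-3.00 = 0.292 × 0.8713 = 0.2544 d⁻¹.

k_d ≈ 0.254 d⁻¹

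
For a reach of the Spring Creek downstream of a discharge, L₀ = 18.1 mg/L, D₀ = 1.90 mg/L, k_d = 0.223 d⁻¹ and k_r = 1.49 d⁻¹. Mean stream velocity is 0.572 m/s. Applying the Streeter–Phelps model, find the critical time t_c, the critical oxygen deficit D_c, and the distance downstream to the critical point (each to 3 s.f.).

t_c ≈ 0.783 d; D_c ≈ 2.27 mg/L; x_c ≈ 38.7 km

At the critical point dD/dt = 0, so k_d L₀ e^(−k_d t) = k_r D. Substituting D(t) from the Streeter–Phelps equation and solving for t gives
t_c = ln[(k_r/k_d)(1 − D₀(k_r−k_d)/(k_d L₀))] / (k_r−k_d).
Here k_r−k_d = 1.267 d⁻¹ and 1 − D₀(k_r−k_d)/(k_d L₀) = 1 − 1.90×1.267/(0.223×18.1) = 0.4036, so
t_c = ln(6.682 × 0.4036) / 1.267 = 0.9920 / 1.267 = 0.7829 d.
L(t_c) = L₀ e^(−k_d t_c) = 18.1 × 0.8398 = 15.20 mg/L, and at the critical point k_r D_c = k_d L, so D_c = (0.223/1.49) × 15.20 = 2.275 mg/L.
x_c = v t_c = 0.572 m/s × 0.7829 d × 86400 s/d = 38690 m ≈ 38.7 km.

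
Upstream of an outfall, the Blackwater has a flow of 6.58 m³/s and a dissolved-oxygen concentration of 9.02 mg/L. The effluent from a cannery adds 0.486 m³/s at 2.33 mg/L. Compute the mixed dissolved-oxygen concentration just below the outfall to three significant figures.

8.56 mg/L

Flow-weighted mixing: C = (Q_r C_r + Q_w C_w)/(Q_r + Q_w)
= (6.58×9.02 + 0.486×2.33)/(6.58 + 0.486) = 60.48/7.066 = 8.560 mg/L.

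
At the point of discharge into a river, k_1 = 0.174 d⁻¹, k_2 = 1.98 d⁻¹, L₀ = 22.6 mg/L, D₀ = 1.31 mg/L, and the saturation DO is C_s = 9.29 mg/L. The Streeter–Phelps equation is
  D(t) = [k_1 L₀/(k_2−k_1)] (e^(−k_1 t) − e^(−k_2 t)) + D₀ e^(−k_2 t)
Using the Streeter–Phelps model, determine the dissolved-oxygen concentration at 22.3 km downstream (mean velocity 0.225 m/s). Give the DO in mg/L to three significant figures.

Travel time t = x/v = 22.3 km / (0.225 m/s) = 22300 m / 0.225 m/s = 99110 s = 1.147 d.
k_1 L₀/(k_2−k_1) = 0.174×22.6/(1.98−0.174) = 3.932/1.806 = 2.177 mg/L.
e^(−k_1 t) = e^(−0.174×1.147) = 0.8191; e^(−k_2 t) = e^(−1.98×1.147) = 0.1032.
D = 2.177 × (0.8191 − 0.1032) + 1.31 × 0.1032 = 1.559 + 0.1352 = 1.694 mg/L.
DO = C_s − D = 9.29 − 1.694 = 7.596 mg/L.

DO ≈ 7.60 mg/L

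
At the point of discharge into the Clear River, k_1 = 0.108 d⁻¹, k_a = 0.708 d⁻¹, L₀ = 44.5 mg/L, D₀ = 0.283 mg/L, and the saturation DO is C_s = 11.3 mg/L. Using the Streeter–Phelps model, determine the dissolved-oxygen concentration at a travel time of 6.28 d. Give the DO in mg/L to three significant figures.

k_1 L₀/(k_a−k_1) = 0.108×44.5/(0.708−0.108) = 4.806/0.6000 = 8.010 mg/L.
e^(−k_1 t) = e^(−0.108×6.280) = 0.5075; e^(−k_a t) = e^(−0.708×6.280) = 0.01172.
D = 8.010 × (0.5075 − 0.01172) + 0.283 × 0.01172 = 3.971 + 0.003317 = 3.975 mg/L.
DO = C_s − D = 11.3 − 3.975 = 7.325 mg/L.

DO ≈ 7.33 mg/L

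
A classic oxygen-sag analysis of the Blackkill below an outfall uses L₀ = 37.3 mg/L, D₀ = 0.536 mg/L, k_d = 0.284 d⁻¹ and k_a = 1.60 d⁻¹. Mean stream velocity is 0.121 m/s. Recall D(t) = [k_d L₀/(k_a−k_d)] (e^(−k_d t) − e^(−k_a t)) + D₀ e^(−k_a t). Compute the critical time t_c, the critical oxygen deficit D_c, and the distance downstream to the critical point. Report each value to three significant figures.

t_c ≈ 1.26 d; D_c ≈ 4.63 mg/L; x_c ≈ 13.2 km

t_c = [1/(k_a−k_d)] ln[(k_a/k_d)(1 − D₀(k_a−k_d)/(k_d L₀))]
= [1/(1.60−0.284)] ln[(1.60/0.284)(1 − 0.536×1.316/(0.284×37.3))]
= (1/1.316) ln[5.634 × 0.9334] = 0.7599 × ln(5.259) = 0.7599 × 1.660 = 1.261 d.
L(t_c) = L₀ e^(−k_d t_c) = 37.3 × 0.6989 = 26.07 mg/L, and at the critical point k_a D_c = k_d L, so D_c = (0.284/1.60) × 26.07 = 4.627 mg/L.
x_c = v t_c = 0.121 m/s × 1.261 d × 86400 s/d = 13190 m ≈ 13.2 km.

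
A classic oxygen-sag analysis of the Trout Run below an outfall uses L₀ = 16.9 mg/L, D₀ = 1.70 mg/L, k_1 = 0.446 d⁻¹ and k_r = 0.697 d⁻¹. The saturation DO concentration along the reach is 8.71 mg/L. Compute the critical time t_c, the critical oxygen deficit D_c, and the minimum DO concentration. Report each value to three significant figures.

With k_r/k_1 = 1.563 and 1 − D₀(k_r−k_1)/(k_1 L₀) = 0.9434,
t_c = ln(1.563 × 0.9434) / (0.697 − 0.446) = ln(1.474) / 0.2510 = 0.3882/0.2510 = 1.547 d.
L(t_c) = L₀ e^(−k_1 t_c) = 16.9 × 0.5017 = 8.479 mg/L, and at the critical point k_r D_c = k_1 L, so D_c = (0.446/0.697) × 8.479 = 5.425 mg/L.
Minimum DO = C_s − D_c = 8.71 − 5.425 = 3.285 mg/L.

t_c ≈ 1.55 d; D_c ≈ 5.43 mg/L; min DO ≈ 3.28 mg/L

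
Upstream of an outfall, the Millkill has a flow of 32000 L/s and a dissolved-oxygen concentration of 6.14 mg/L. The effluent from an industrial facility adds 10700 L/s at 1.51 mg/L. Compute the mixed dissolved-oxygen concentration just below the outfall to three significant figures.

Flow-weighted mixing: C = (Q_r C_r + Q_w C_w)/(Q_r + Q_w)
= (32000×6.14 + 10700×1.51)/(32000 + 10700) = 212600/42700 = 4.980 mg/L.

4.98 mg/L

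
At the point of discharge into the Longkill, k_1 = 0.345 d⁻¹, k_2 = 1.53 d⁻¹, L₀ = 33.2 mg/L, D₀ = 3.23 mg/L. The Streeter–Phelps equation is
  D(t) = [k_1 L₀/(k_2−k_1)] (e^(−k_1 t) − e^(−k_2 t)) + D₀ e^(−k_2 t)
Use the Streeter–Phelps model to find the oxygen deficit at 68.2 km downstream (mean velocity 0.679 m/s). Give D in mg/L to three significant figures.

Travel time t = x/v = 68.2 km / (0.679 m/s) = 68200 m / 0.679 m/s = 100400 s = 1.163 d.
k_1 L₀/(k_2−k_1) = 0.345×33.2/(1.53−0.345) = 11.45/1.185 = 9.666 mg/L.
e^(−k_1 t) = e^(−0.345×1.163) = 0.6696; e^(−k_2 t) = e^(−1.53×1.163) = 0.1689.
D = 9.666 × (0.6696 − 0.1689) + 3.23 × 0.1689 = 4.840 + 0.5454 = 5.385 mg/L.

D ≈ 5.39 mg/L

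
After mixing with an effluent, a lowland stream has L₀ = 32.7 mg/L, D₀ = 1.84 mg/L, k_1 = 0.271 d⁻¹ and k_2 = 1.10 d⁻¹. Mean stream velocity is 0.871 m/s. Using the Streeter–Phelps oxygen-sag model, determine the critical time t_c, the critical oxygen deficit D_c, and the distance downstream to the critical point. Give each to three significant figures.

t_c ≈ 1.46 d; D_c ≈ 5.42 mg/L; x_c ≈ 110 km

With k_2/k_1 = 4.059 and 1 − D₀(k_2−k_1)/(k_1 L₀) = 0.8279,
t_c = ln(4.059 × 0.8279) / (1.10 − 0.271) = ln(3.360) / 0.8290 = 1.212/0.8290 = 1.462 d.
L(t_c) = L₀ e^(−k_1 t_c) = 32.7 × 0.6729 = 22.00 mg/L, and at the critical point k_2 D_c = k_1 L, so D_c = (0.271/1.10) × 22.00 = 5.421 mg/L.
x_c = v t_c = 0.871 m/s × 1.462 d × 86400 s/d = 110000 m ≈ 110 km.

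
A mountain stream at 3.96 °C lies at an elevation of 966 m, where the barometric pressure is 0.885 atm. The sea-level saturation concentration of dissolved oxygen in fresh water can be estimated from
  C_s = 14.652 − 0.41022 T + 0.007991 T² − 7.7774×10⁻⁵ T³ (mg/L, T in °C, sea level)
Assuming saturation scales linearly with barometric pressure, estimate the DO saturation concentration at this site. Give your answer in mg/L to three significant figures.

C_s ≈ 11.6 mg/L

At sea level: C_s = 14.652 − 0.41022×3.96 + 0.007991×3.96² − 7.7774×10⁻⁵×3.96³ = 13.15 mg/L.
Pressure correction: C_s' = 13.15 × 0.885 = 11.64 mg/L.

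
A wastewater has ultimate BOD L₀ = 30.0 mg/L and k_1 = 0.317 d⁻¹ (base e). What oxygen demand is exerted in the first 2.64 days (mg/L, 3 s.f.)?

y ≈ 17.0 mg/L

y_t = L₀(1 − e^(−k_1 t)) = 30.0 × (1 − e^(−0.317×2.64))
= 30.0 × (1 − 0.4331) = 30.0 × 0.5669 = 17.01 mg/L.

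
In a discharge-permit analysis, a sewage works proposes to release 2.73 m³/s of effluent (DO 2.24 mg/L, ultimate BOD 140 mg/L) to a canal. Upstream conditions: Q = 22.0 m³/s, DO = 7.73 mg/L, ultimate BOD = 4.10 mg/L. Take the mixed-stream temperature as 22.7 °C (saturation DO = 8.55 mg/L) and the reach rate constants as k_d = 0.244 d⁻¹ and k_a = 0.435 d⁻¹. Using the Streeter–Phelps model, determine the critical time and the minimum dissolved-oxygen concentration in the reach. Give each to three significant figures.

t_c ≈ 2.71 d; minimum DO ≈ 3.02 mg/L

Mixed DO = (22.0×7.73 + 2.73×2.24)/(22.0+2.73) = 176.2/24.73 = 7.124 mg/L.
Mixed L₀ = (22.0×4.10 + 2.73×140)/(24.73) = 472.4/24.73 = 19.10 mg/L.
Initial deficit D₀ = C_s − DO₀ = 8.55 − 7.124 = 1.426 mg/L.
t_c = (1/0.1910) ln[(0.435/0.244)(1 − 1.426×0.1910/(0.244×19.10))] = 5.236 × ln(1.679) = 2.712 d.
D_c = (0.244/0.435) × 19.10 × e^(−0.244×2.712) = 0.5609 × 19.10 × 0.5160 = 5.529 mg/L.
Minimum DO = 8.55 − 5.529 = 3.021 mg/L.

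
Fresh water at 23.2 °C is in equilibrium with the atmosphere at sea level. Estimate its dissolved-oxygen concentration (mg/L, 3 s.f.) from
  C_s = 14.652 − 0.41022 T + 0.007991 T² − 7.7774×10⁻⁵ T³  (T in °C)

C_s ≈ 8.46 mg/L

C_s = 14.652 − 0.41022×23.2 + 0.007991×23.2² − 7.7774×10⁻⁵×23.2³ = 8.465 mg/L.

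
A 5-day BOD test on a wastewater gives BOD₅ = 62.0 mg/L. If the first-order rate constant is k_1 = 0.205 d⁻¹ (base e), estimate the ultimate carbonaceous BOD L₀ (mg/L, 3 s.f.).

L₀ ≈ 96.7 mg/L

BOD₅ = L₀(1 − e^(−5k_1)) ⇒ L₀ = BOD₅ / (1 − e^(−5×0.205))
= 62.0 / (1 − 0.3588) = 62.0 / 0.6412 = 96.69 mg/L.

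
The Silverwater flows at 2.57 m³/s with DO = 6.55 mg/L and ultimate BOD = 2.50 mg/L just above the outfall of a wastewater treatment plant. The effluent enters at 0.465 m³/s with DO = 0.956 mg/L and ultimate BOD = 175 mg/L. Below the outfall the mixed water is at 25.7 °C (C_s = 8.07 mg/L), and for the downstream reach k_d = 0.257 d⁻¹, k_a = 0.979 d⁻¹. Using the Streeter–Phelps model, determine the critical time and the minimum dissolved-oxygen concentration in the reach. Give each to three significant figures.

t_c ≈ 1.49 d; minimum DO ≈ 2.89 mg/L

Mixed DO = (2.57×6.55 + 0.465×0.956)/(2.57+0.465) = 17.28/3.035 = 5.693 mg/L.
Mixed L₀ = (2.57×2.50 + 0.465×175)/(3.035) = 87.80/3.035 = 28.93 mg/L.
Initial deficit D₀ = C_s − DO₀ = 8.07 − 5.693 = 2.377 mg/L.
t_c = (1/0.7220) ln[(0.979/0.257)(1 − 2.377×0.7220/(0.257×28.93))] = 1.385 × ln(2.930) = 1.489 d.
D_c = (0.257/0.979) × 28.93 × e^(−0.257×1.489) = 0.2625 × 28.93 × 0.6821 = 5.180 mg/L.
Minimum DO = 8.07 − 5.180 = 2.890 mg/L.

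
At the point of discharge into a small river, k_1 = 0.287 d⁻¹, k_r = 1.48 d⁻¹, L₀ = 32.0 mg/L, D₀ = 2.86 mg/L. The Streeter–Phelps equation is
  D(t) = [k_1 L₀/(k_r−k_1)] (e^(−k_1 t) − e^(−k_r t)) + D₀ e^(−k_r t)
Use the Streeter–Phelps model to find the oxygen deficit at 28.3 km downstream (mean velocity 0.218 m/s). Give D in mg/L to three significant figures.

Travel time t = x/v = 28.3 km / (0.218 m/s) = 28300 m / 0.218 m/s = 129800 s = 1.503 d.
k_1 L₀/(k_r−k_1) = 0.287×32.0/(1.48−0.287) = 9.184/1.193 = 7.698 mg/L.
e^(−k_1 t) = e^(−0.287×1.503) = 0.6497; e^(−k_r t) = e^(−1.48×1.503) = 0.1082.
D = 7.698 × (0.6497 − 0.1082) + 2.86 × 0.1082 = 4.169 + 0.3095 = 4.478 mg/L.

D ≈ 4.48 mg/L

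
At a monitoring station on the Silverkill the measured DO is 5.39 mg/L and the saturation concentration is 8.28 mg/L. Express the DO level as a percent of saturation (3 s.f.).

% saturation = C/C_s × 100 = 5.39/8.28 × 100 = 65.1 %.

65.1 % saturation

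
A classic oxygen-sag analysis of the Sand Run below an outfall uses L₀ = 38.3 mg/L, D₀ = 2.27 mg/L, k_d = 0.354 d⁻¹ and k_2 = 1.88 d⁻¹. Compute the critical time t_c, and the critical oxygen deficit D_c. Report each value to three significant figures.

t_c ≈ 0.901 d; D_c ≈ 5.24 mg/L

At the critical point dD/dt = 0, so k_d L₀ e^(−k_d t) = k_2 D. Substituting D(t) from the Streeter–Phelps equation and solving for t gives
t_c = ln[(k_2/k_d)(1 − D₀(k_2−k_d)/(k_d L₀))] / (k_2−k_d).
Here k_2−k_d = 1.526 d⁻¹ and 1 − D₀(k_2−k_d)/(k_d L₀) = 1 − 2.27×1.526/(0.354×38.3) = 0.7445, so
t_c = ln(5.311 × 0.7445) / 1.526 = 1.375 / 1.526 = 0.9009 d.
D_c = (k_d/k_2) L₀ e^(−k_d t_c) = (0.354/1.88) × 38.3 × e^(−0.354×0.9009) = 0.1883 × 38.3 × 0.7269 = 5.243 mg/L.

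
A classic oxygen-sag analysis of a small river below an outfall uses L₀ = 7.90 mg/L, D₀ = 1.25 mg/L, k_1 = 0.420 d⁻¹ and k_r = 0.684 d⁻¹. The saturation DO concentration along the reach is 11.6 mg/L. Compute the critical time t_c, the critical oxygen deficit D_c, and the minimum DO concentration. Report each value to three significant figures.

t_c ≈ 1.45 d; D_c ≈ 2.64 mg/L; min DO ≈ 8.96 mg/L

At the critical point dD/dt = 0, so k_1 L₀ e^(−k_1 t) = k_r D. Substituting D(t) from the Streeter–Phelps equation and solving for t gives
t_c = ln[(k_r/k_1)(1 − D₀(k_r−k_1)/(k_1 L₀))] / (k_r−k_1).
Here k_r−k_1 = 0.2640 d⁻¹ and 1 − D₀(k_r−k_1)/(k_1 L₀) = 1 − 1.25×0.2640/(0.420×7.90) = 0.9005, so
t_c = ln(1.629 × 0.9005) / 0.2640 = 0.3829 / 0.2640 = 1.451 d.
D_c = (k_1/k_r) L₀ e^(−k_1 t_c) = (0.420/0.684) × 7.90 × e^(−0.420×1.451) = 0.6140 × 7.90 × 0.5438 = 2.638 mg/L.
Minimum DO = C_s − D_c = 11.6 − 2.638 = 8.962 mg/L.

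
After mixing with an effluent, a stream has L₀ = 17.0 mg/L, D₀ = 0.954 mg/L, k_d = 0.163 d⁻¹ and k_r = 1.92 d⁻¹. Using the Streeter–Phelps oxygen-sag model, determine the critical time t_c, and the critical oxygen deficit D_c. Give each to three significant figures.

At the critical point dD/dt = 0, so k_d L₀ e^(−k_d t) = k_r D. Substituting D(t) from the Streeter–Phelps equation and solving for t gives
t_c = ln[(k_r/k_d)(1 − D₀(k_r−k_d)/(k_d L₀))] / (k_r−k_d).
Here k_r−k_d = 1.757 d⁻¹ and 1 − D₀(k_r−k_d)/(k_d L₀) = 1 − 0.954×1.757/(0.163×17.0) = 0.3951, so
t_c = ln(11.78 × 0.3951) / 1.757 = 1.538 / 1.757 = 0.8752 d.
L(t_c) = L₀ e^(−k_d t_c) = 17.0 × 0.8671 = 14.74 mg/L, and at the critical point k_r D_c = k_d L, so D_c = (0.163/1.92) × 14.74 = 1.251 mg/L.

t_c ≈ 0.875 d; D_c ≈ 1.25 mg/L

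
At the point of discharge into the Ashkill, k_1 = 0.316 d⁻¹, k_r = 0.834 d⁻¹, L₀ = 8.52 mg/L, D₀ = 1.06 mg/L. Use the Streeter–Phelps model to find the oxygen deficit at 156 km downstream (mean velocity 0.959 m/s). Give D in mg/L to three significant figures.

Travel time t = x/v = 156 km / (0.959 m/s) = 156000 m / 0.959 m/s = 162700 s = 1.883 d.
k_1 L₀/(k_r−k_1) = 0.316×8.52/(0.834−0.316) = 2.692/0.5180 = 5.198 mg/L.
e^(−k_1 t) = e^(−0.316×1.883) = 0.5516; e^(−k_r t) = e^(−0.834×1.883) = 0.2080.
D = 5.198 × (0.5516 − 0.2080) + 1.06 × 0.2080 = 1.786 + 0.2205 = 2.006 mg/L.

D ≈ 2.01 mg/L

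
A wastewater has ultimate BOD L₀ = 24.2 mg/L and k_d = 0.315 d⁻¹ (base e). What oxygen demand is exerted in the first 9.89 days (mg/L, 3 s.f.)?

y ≈ 23.1 mg/L

y_t = L₀(1 − e^(−k_d t)) = 24.2 × (1 − e^(−0.315×9.89))
= 24.2 × (1 − 0.04436) = 24.2 × 0.9556 = 23.13 mg/L.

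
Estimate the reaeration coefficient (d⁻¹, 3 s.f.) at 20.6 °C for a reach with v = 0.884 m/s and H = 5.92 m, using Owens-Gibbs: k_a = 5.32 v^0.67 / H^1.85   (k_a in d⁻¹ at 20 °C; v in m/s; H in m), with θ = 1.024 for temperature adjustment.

k_a(20) = 5.32 × 0.884^0.67 / 5.92^1.85 = 5.32 × 0.9207 / 26.84 = 0.1825 d⁻¹.
k_a(20.6) = 0.1825 × 1.024^(20.6−20) = 0.1825 × 1.014 = 0.1851 d⁻¹.

k_a ≈ 0.185 d⁻¹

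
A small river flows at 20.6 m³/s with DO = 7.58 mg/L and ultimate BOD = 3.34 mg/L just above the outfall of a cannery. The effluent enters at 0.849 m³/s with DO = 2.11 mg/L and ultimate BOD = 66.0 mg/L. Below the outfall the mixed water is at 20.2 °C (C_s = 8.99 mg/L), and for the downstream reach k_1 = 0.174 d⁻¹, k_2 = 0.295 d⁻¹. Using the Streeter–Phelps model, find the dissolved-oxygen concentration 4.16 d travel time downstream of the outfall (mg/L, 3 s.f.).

Mixed DO = (20.6×7.58 + 0.849×2.11)/(20.6+0.849) = 157.9/21.45 = 7.363 mg/L.
Mixed L₀ = (20.6×3.34 + 0.849×66.0)/(21.45) = 124.8/21.45 = 5.820 mg/L.
Initial deficit D₀ = C_s − DO₀ = 8.99 − 7.363 = 1.627 mg/L.
D(4.16) = [0.174×5.820/(0.295−0.174)](e^(−0.174×4.16) − e^(−0.295×4.16)) + 1.627 e^(−0.295×4.16)
= 8.370 × (0.4849 − 0.2931) + 1.627 × 0.2931 = 2.082 mg/L.
DO = 8.99 − 2.082 = 6.908 mg/L.

DO ≈ 6.91 mg/L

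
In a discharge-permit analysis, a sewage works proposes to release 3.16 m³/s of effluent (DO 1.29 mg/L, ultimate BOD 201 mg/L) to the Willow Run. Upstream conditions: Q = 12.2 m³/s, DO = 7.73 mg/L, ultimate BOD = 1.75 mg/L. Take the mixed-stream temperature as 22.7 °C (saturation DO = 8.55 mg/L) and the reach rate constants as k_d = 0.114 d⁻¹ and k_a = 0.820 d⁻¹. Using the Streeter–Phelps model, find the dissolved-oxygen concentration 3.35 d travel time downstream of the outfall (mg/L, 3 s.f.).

DO ≈ 4.14 mg/L

Mixed DO = (12.2×7.73 + 3.16×1.29)/(12.2+3.16) = 98.38/15.36 = 6.405 mg/L.
Mixed L₀ = (12.2×1.75 + 3.16×201)/(15.36) = 656.5/15.36 = 42.74 mg/L.
Initial deficit D₀ = C_s − DO₀ = 8.55 − 6.405 = 2.145 mg/L.
D(3.35) = [0.114×42.74/(0.820−0.114)](e^(−0.114×3.35) − e^(−0.820×3.35)) + 2.145 e^(−0.820×3.35)
= 6.902 × (0.6826 − 0.06412) + 2.145 × 0.06412 = 4.406 mg/L.
DO = 8.55 − 4.406 = 4.144 mg/L.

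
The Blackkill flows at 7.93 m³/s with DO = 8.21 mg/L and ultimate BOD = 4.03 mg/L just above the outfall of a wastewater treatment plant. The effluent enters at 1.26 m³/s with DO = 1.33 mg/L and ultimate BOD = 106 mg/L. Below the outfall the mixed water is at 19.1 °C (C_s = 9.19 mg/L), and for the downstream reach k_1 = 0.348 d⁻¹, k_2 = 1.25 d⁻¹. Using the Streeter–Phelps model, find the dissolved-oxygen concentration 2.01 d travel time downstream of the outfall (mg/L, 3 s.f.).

Mixed DO = (7.93×8.21 + 1.26×1.33)/(7.93+1.26) = 66.78/9.190 = 7.267 mg/L.
Mixed L₀ = (7.93×4.03 + 1.26×106)/(9.190) = 165.5/9.190 = 18.01 mg/L.
Initial deficit D₀ = C_s − DO₀ = 9.19 − 7.267 = 1.923 mg/L.
D(2.01) = [0.348×18.01/(1.25−0.348)](e^(−0.348×2.01) − e^(−1.25×2.01)) + 1.923 e^(−1.25×2.01)
= 6.949 × (0.4968 − 0.08107) + 1.923 × 0.08107 = 3.045 mg/L.
DO = 9.19 − 3.045 = 6.145 mg/L.

DO ≈ 6.14 mg/L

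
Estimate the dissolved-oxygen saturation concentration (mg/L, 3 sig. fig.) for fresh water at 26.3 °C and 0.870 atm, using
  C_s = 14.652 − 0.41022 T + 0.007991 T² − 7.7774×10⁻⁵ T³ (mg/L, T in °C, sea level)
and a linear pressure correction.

C_s ≈ 6.94 mg/L

At sea level: C_s = 14.652 − 0.41022×26.3 + 0.007991×26.3² − 7.7774×10⁻⁵×26.3³ = 7.976 mg/L.
Pressure correction: C_s' = 7.976 × 0.870 = 6.939 mg/L.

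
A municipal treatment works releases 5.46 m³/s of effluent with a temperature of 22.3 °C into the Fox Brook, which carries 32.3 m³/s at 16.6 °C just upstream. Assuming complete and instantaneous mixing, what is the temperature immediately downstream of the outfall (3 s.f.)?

17.4 °C

Flow-weighted mixing: C = (Q_r C_r + Q_w C_w)/(Q_r + Q_w)
= (32.3×16.6 + 5.46×22.3)/(32.3 + 5.46) = 657.9/37.76 = 17.42 °C.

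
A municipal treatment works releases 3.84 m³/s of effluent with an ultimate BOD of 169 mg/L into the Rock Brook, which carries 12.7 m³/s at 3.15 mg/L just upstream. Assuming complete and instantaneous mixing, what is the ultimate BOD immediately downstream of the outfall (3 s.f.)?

41.7 mg/L

Flow-weighted mixing: C = (Q_r C_r + Q_w C_w)/(Q_r + Q_w)
= (12.7×3.15 + 3.84×169)/(12.7 + 3.84) = 689.0/16.54 = 41.65 mg/L.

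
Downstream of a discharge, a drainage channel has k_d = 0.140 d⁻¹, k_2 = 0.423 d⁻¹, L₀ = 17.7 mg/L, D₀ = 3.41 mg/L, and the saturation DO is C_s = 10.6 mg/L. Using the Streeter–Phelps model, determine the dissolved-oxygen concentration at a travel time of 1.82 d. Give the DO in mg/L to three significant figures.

k_d L₀/(k_2−k_d) = 0.140×17.7/(0.423−0.140) = 2.478/0.2830 = 8.756 mg/L.
e^(−k_d t) = e^(−0.140×1.820) = 0.7751; e^(−k_2 t) = e^(−0.423×1.820) = 0.4631.
D = 8.756 × (0.7751 − 0.4631) + 3.41 × 0.4631 = 2.732 + 1.579 = 4.311 mg/L.
DO = C_s − D = 10.6 − 4.311 = 6.289 mg/L.

DO ≈ 6.29 mg/L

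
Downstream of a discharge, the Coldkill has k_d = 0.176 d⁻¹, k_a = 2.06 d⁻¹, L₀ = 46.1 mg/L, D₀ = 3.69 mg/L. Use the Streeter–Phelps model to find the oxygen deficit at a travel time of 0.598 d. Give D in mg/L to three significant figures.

k_d L₀/(k_a−k_d) = 0.176×46.1/(2.06−0.176) = 8.114/1.884 = 4.307 mg/L.
e^(−k_d t) = e^(−0.176×0.5980) = 0.9001; e^(−k_a t) = e^(−2.06×0.5980) = 0.2917.
D = 4.307 × (0.9001 − 0.2917) + 3.69 × 0.2917 = 2.620 + 1.077 = 3.696 mg/L.

D ≈ 3.70 mg/L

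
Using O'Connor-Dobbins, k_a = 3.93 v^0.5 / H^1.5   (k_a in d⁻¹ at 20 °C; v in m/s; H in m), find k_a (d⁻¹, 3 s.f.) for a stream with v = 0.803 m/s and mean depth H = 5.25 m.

k_a ≈ 0.293 d⁻¹

k_a = 3.93 × 0.803^0.5 / 5.25^1.5 = 3.93 × 0.8961 / 12.03 = 0.2928 d⁻¹.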